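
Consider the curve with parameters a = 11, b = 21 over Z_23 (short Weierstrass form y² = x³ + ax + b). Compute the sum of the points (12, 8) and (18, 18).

(12, 8) + (18, 18). λ = (18 - 8)/(18 - 12) ≡ 10/6 mod 23. 6⁻¹ ≡ 4 (mod 23) since 6·4 = 24 ≡ 1, so λ ≡ 17.
  x = λ² - 12 - 18 = 289 - 30 ≡ 6; y = λ·(12 - 6) - 8 ≡ 2. → (6, 2)

(6, 2)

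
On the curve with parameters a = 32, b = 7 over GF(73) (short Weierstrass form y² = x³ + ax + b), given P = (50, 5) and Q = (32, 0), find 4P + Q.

First 4P:
Double-and-add on 4 = (100)₂. Start with P = (50, 5) for the leading 1-bit.
double: tangent at (50, 5): λ = (3·50² + 32)/(2·5) ≡ 13/10. 10⁻¹ ≡ 22 (mod 73), so λ ≡ 13·22 ≡ 67.
  x = λ² - 50 - 50 = 4489 - 100 ≡ 9; y = λ·(50 - 9) - 5 ≡ 41. → (9, 41)
double: tangent at (9, 41): λ = (3·9² + 32)/(2·41) ≡ 56/9. 9⁻¹ ≡ 65 (mod 73), so λ ≡ 56·65 ≡ 63.
  x = λ² - 9 - 9 = 3969 - 18 ≡ 9; y = λ·(9 - 9) - 41 ≡ 32. → (9, 32)
4P = (9, 32).
Finally 4P + Q:
(9, 32) + (32, 0). λ = (0 - 32)/(32 - 9) ≡ 41/23 mod 73. 23⁻¹ ≡ 54 (mod 73) since 23·54 = 1242 ≡ 1, so λ ≡ 24.
  x = λ² - 9 - 32 = 576 - 41 ≡ 24; y = λ·(9 - 24) - 32 ≡ 46. → (24, 46)

(24, 46)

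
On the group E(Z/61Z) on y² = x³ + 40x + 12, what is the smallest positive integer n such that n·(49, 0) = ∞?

2P: (49, 0) + (49, 0): same x and y₁ ≡ -y₂, so the sum is ∞.
2P = ∞, so the order is 2.

2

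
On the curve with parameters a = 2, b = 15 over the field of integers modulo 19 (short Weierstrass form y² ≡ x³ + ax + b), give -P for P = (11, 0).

-(11, 0) = (11, -0 mod 19) = (11, 0).

(11, 0)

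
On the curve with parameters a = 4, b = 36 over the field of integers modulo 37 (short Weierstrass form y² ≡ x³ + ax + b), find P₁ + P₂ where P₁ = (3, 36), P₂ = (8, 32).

(3, 36) + (8, 32). λ = (32 - 36)/(8 - 3) ≡ 33/5 mod 37. 5⁻¹ ≡ 15 (mod 37) since 5·15 = 75 ≡ 1, so λ ≡ 14.
  x = λ² - 3 - 8 = 196 - 11 ≡ 0; y = λ·(3 - 0) - 36 ≡ 6. → (0, 6)

(0, 6)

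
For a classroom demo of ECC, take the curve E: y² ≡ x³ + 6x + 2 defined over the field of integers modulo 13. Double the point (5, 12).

(2, 3)

tangent at (5, 12): λ = (3·5² + 6)/(2·12) ≡ 3/11. 11⁻¹ ≡ 6 (mod 13) since 11·6 = 66 ≡ 1, so λ ≡ 3·6 ≡ 5.
  x = λ² - 5 - 5 = 25 - 10 ≡ 2; y = λ·(5 - 2) - 12 ≡ 3. → (2, 3)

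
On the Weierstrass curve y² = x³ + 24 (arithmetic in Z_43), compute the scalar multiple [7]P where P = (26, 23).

(1, 5)

Double-and-add on 7 = (111)₂. Start with P = (26, 23) for the leading 1-bit.
double: tangent at (26, 23): λ = (3·26² + 0)/(2·23) ≡ 7/3. 3⁻¹ ≡ 29 (mod 43) since 3·29 = 87 ≡ 1, so λ ≡ 7·29 ≡ 31.
  x = λ² - 26 - 26 = 961 - 52 ≡ 6; y = λ·(26 - 6) - 23 ≡ 38. → (6, 38)
add P: (6, 38) + (26, 23). λ = (23 - 38)/(26 - 6) ≡ 28/20 mod 43. 20⁻¹ ≡ 28 (mod 43) since 20·28 = 560 ≡ 1, so λ ≡ 10.
  x = λ² - 6 - 26 = 100 - 32 ≡ 25; y = λ·(6 - 25) - 38 ≡ 30. → (25, 30)
double: tangent at (25, 30): λ = (3·25² + 0)/(2·30) ≡ 26/17. 17⁻¹ ≡ 38 (mod 43), so λ ≡ 26·38 ≡ 42.
  x = λ² - 25 - 25 = 1764 - 50 ≡ 37; y = λ·(25 - 37) - 30 ≡ 25. → (37, 25)
add P: (37, 25) + (26, 23). λ = (23 - 25)/(26 - 37) ≡ 41/32 mod 43. 32⁻¹ ≡ 39 (mod 43), so λ ≡ 8.
  x = λ² - 37 - 26 = 64 - 63 ≡ 1; y = λ·(37 - 1) - 25 ≡ 5. → (1, 5)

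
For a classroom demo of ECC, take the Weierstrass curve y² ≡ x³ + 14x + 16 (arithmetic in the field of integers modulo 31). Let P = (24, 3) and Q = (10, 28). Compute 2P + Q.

First 2P:
Repeated addition: build up to 2P.
2P: tangent at (24, 3): λ = (3·24² + 14)/(2·3) ≡ 6/6. 6⁻¹ ≡ 26 (mod 31), so λ ≡ 6·26 ≡ 1.
  x = λ² - 24 - 24 = 1 - 48 ≡ 15; y = λ·(24 - 15) - 3 ≡ 6. → (15, 6)
2P = (15, 6).
Finally 2P + Q:
(15, 6) + (10, 28). λ = (28 - 6)/(10 - 15) ≡ 22/26 mod 31. 26⁻¹ ≡ 6 (mod 31) since 26·6 = 156 ≡ 1, so λ ≡ 8.
  x = λ² - 15 - 10 = 64 - 25 ≡ 8; y = λ·(15 - 8) - 6 ≡ 19. → (8, 19)

(8, 19)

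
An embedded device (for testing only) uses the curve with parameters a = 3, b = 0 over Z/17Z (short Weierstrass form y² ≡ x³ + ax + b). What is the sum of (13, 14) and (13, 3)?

The two points share x = 13 and their y-coordinates satisfy 14 + 3 ≡ 0 (mod 17), so they are inverses. Their sum is ∞.

O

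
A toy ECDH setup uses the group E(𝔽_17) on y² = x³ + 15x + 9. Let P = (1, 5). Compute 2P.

(6, 3)

tangent at (1, 5): λ = (3·1² + 15)/(2·5) ≡ 1/10. 10⁻¹ ≡ 12 (mod 17) since 10·12 = 120 ≡ 1, so λ ≡ 1·12 ≡ 12.
  x = λ² - 1 - 1 = 144 - 2 ≡ 6; y = λ·(1 - 6) - 5 ≡ 3. → (6, 3)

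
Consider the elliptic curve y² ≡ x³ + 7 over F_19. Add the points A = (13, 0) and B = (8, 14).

(13, 0) + (8, 14). λ = (14 - 0)/(8 - 13) ≡ 14/14 mod 19. 14⁻¹ ≡ 15 (mod 19) since 14·15 = 210 ≡ 1, so λ ≡ 1.
  x = λ² - 13 - 8 = 1 - 21 ≡ 18; y = λ·(13 - 18) - 0 ≡ 14. → (18, 14)

(18, 14)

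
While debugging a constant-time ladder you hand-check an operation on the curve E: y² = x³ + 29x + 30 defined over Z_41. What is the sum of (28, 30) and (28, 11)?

O

The two points share x = 28 and their y-coordinates satisfy 30 + 11 ≡ 0 (mod 41), so they are inverses. Their sum is ∞.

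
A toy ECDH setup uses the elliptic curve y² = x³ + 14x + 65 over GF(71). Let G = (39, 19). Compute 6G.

Repeated addition: build up to 6G.
2G: tangent at (39, 19): λ = (3·39² + 14)/(2·19) ≡ 33/38. 38⁻¹ ≡ 43 (mod 71), so λ ≡ 33·43 ≡ 70.
  x = λ² - 39 - 39 = 4900 - 78 ≡ 65; y = λ·(39 - 65) - 19 ≡ 7. → (65, 7)
3G: (65, 7) + (39, 19). λ = (19 - 7)/(39 - 65) ≡ 12/45 mod 71. 45⁻¹ ≡ 30 (mod 71) since 45·30 = 1350 ≡ 1, so λ ≡ 5.
  x = λ² - 65 - 39 = 25 - 104 ≡ 63; y = λ·(65 - 63) - 7 ≡ 3. → (63, 3)
4G: (63, 3) + (39, 19). λ = (19 - 3)/(39 - 63) ≡ 16/47 mod 71. 47⁻¹ ≡ 68 (mod 71), so λ ≡ 23.
  x = λ² - 63 - 39 = 529 - 102 ≡ 1; y = λ·(63 - 1) - 3 ≡ 3. → (1, 3)
5G: (1, 3) + (39, 19). λ = (19 - 3)/(39 - 1) ≡ 16/38 mod 71. 38⁻¹ ≡ 43 (mod 71), so λ ≡ 49.
  x = λ² - 1 - 39 = 2401 - 40 ≡ 18; y = λ·(1 - 18) - 3 ≡ 16. → (18, 16)
6G: (18, 16) + (39, 19). λ = (19 - 16)/(39 - 18) ≡ 3/21 mod 71. 21⁻¹ ≡ 44 (mod 71) since 21·44 = 924 ≡ 1, so λ ≡ 61.
  x = λ² - 18 - 39 = 3721 - 57 ≡ 43; y = λ·(18 - 43) - 16 ≡ 21. → (43, 21)

(43, 21)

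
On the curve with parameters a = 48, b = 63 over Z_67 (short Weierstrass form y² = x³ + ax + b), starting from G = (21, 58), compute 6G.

Repeated addition: build up to 6G.
2G: tangent at (21, 58): λ = (3·21² + 48)/(2·58) ≡ 31/49. 49⁻¹ ≡ 26 (mod 67), so λ ≡ 31·26 ≡ 2.
  x = λ² - 21 - 21 = 4 - 42 ≡ 29; y = λ·(21 - 29) - 58 ≡ 60. → (29, 60)
3G: (29, 60) + (21, 58). λ = (58 - 60)/(21 - 29) ≡ 65/59 mod 67. 59⁻¹ ≡ 25 (mod 67), so λ ≡ 17.
  x = λ² - 29 - 21 = 289 - 50 ≡ 38; y = λ·(29 - 38) - 60 ≡ 55. → (38, 55)
4G: (38, 55) + (21, 58). λ = (58 - 55)/(21 - 38) ≡ 3/50 mod 67. 50⁻¹ ≡ 63 (mod 67) since 50·63 = 3150 ≡ 1, so λ ≡ 55.
  x = λ² - 38 - 21 = 3025 - 59 ≡ 18; y = λ·(38 - 18) - 55 ≡ 40. → (18, 40)
5G: (18, 40) + (21, 58). λ = (58 - 40)/(21 - 18) ≡ 18/3 mod 67. 3⁻¹ ≡ 45 (mod 67), so λ ≡ 6.
  x = λ² - 18 - 21 = 36 - 39 ≡ 64; y = λ·(18 - 64) - 40 ≡ 19. → (64, 19)
6G: (64, 19) + (21, 58). λ = (58 - 19)/(21 - 64) ≡ 39/24 mod 67. 24⁻¹ ≡ 14 (mod 67), so λ ≡ 10.
  x = λ² - 64 - 21 = 100 - 85 ≡ 15; y = λ·(64 - 15) - 19 ≡ 2. → (15, 2)

(15, 2)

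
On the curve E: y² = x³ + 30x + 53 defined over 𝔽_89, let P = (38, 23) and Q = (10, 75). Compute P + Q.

(38, 23) + (10, 75). λ = (75 - 23)/(10 - 38) ≡ 52/61 mod 89. 61⁻¹ ≡ 54 (mod 89), so λ ≡ 49.
  x = λ² - 38 - 10 = 2401 - 48 ≡ 39; y = λ·(38 - 39) - 23 ≡ 17. → (39, 17)

(39, 17)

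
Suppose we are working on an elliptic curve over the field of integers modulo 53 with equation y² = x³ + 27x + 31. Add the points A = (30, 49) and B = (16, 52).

(30, 49) + (16, 52). λ = (52 - 49)/(16 - 30) ≡ 3/39 mod 53. 39⁻¹ ≡ 34 (mod 53), so λ ≡ 49.
  x = λ² - 30 - 16 = 2401 - 46 ≡ 23; y = λ·(30 - 23) - 49 ≡ 29. → (23, 29)

(23, 29)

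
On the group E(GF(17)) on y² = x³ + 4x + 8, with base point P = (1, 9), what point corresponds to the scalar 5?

Double-and-add on 5 = (101)₂. Start with P = (1, 9) for the leading 1-bit.
double: tangent at (1, 9): λ = (3·1² + 4)/(2·9) ≡ 7/1. 1⁻¹ ≡ 1 (mod 17), so λ ≡ 7·1 ≡ 7.
  x = λ² - 1 - 1 = 49 - 2 ≡ 13; y = λ·(1 - 13) - 9 ≡ 9. → (13, 9)
double: tangent at (13, 9): λ = (3·13² + 4)/(2·9) ≡ 1/1. 1⁻¹ ≡ 1 (mod 17), so λ ≡ 1·1 ≡ 1.
  x = λ² - 13 - 13 = 1 - 26 ≡ 9; y = λ·(13 - 9) - 9 ≡ 12. → (9, 12)
add P: (9, 12) + (1, 9). λ = (9 - 12)/(1 - 9) ≡ 14/9 mod 17. 9⁻¹ ≡ 2 (mod 17) since 9·2 = 18 ≡ 1, so λ ≡ 11.
  x = λ² - 9 - 1 = 121 - 10 ≡ 9; y = λ·(9 - 9) - 12 ≡ 5. → (9, 5)

(9, 5)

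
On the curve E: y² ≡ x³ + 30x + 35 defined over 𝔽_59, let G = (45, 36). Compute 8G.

(33, 38)

Double-and-add on 8 = (1000)₂. Start with G = (45, 36) for the leading 1-bit.
double: tangent at (45, 36): λ = (3·45² + 30)/(2·36) ≡ 28/13. 13⁻¹ ≡ 50 (mod 59), so λ ≡ 28·50 ≡ 43.
  x = λ² - 45 - 45 = 1849 - 90 ≡ 48; y = λ·(45 - 48) - 36 ≡ 12. → (48, 12)
double: tangent at (48, 12): λ = (3·48² + 30)/(2·12) ≡ 39/24. 24⁻¹ ≡ 32 (mod 59) since 24·32 = 768 ≡ 1, so λ ≡ 39·32 ≡ 9.
  x = λ² - 48 - 48 = 81 - 96 ≡ 44; y = λ·(48 - 44) - 12 ≡ 24. → (44, 24)
double: tangent at (44, 24): λ = (3·44² + 30)/(2·24) ≡ 56/48. 48⁻¹ ≡ 16 (mod 59), so λ ≡ 56·16 ≡ 11.
  x = λ² - 44 - 44 = 121 - 88 ≡ 33; y = λ·(44 - 33) - 24 ≡ 38. → (33, 38)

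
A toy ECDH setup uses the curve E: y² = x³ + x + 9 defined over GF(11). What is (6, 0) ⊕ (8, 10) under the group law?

(0, 8)

(6, 0) + (8, 10). λ = (10 - 0)/(8 - 6) ≡ 10/2 mod 11. 2⁻¹ ≡ 6 (mod 11), so λ ≡ 5.
  x = λ² - 6 - 8 = 25 - 14 ≡ 0; y = λ·(6 - 0) - 0 ≡ 8. → (0, 8)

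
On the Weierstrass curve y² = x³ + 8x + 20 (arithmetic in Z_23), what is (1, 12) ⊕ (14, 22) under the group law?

(9, 19)

(1, 12) + (14, 22). λ = (22 - 12)/(14 - 1) ≡ 10/13 mod 23. 13⁻¹ ≡ 16 (mod 23), so λ ≡ 22.
  x = λ² - 1 - 14 = 484 - 15 ≡ 9; y = λ·(1 - 9) - 12 ≡ 19. → (9, 19)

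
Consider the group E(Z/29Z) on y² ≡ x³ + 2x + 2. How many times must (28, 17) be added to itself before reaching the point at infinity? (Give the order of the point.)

7

2P: tangent at (28, 17): λ = (3·28² + 2)/(2·17) ≡ 5/5. 5⁻¹ ≡ 6 (mod 29), so λ ≡ 5·6 ≡ 1.
  x = λ² - 28 - 28 = 1 - 56 ≡ 3; y = λ·(28 - 3) - 17 ≡ 8. → (3, 8)
3P: (3, 8) + (28, 17). λ = (17 - 8)/(28 - 3) ≡ 9/25 mod 29. 25⁻¹ ≡ 7 (mod 29), so λ ≡ 5.
  x = λ² - 3 - 28 = 25 - 31 ≡ 23; y = λ·(3 - 23) - 8 ≡ 8. → (23, 8)
4P: (23, 8) + (28, 17). λ = (17 - 8)/(28 - 23) ≡ 9/5 mod 29. 5⁻¹ ≡ 6 (mod 29), so λ ≡ 25.
  x = λ² - 23 - 28 = 625 - 51 ≡ 23; y = λ·(23 - 23) - 8 ≡ 21. → (23, 21)
5P: (23, 21) + (28, 17). λ = (17 - 21)/(28 - 23) ≡ 25/5 mod 29. 5⁻¹ ≡ 6 (mod 29), so λ ≡ 5.
  x = λ² - 23 - 28 = 25 - 51 ≡ 3; y = λ·(23 - 3) - 21 ≡ 21. → (3, 21)
6P: (3, 21) + (28, 17). λ = (17 - 21)/(28 - 3) ≡ 25/25 mod 29. 25⁻¹ ≡ 7 (mod 29) since 25·7 = 175 ≡ 1, so λ ≡ 1.
  x = λ² - 3 - 28 = 1 - 31 ≡ 28; y = λ·(3 - 28) - 21 ≡ 12. → (28, 12)
7P: (28, 12) + (28, 17): same x and y₁ ≡ -y₂, so the sum is the point at infinity.
7P = the point at infinity, so the order is 7.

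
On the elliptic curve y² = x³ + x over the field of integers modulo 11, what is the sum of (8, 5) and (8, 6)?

The two points share x = 8 and their y-coordinates satisfy 5 + 6 ≡ 0 (mod 11), so they are inverses. Their sum is ∞.

O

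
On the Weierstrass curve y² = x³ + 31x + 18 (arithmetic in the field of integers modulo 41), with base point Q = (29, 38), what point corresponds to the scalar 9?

(6, 16)

Double-and-add on 9 = (1001)₂. Start with Q = (29, 38) for the leading 1-bit.
double: tangent at (29, 38): λ = (3·29² + 31)/(2·38) ≡ 12/35. 35⁻¹ ≡ 34 (mod 41), so λ ≡ 12·34 ≡ 39.
  x = λ² - 29 - 29 = 1521 - 58 ≡ 28; y = λ·(29 - 28) - 38 ≡ 1. → (28, 1)
double: tangent at (28, 1): λ = (3·28² + 31)/(2·1) ≡ 5/2. 2⁻¹ ≡ 21 (mod 41) since 2·21 = 42 ≡ 1, so λ ≡ 5·21 ≡ 23.
  x = λ² - 28 - 28 = 529 - 56 ≡ 22; y = λ·(28 - 22) - 1 ≡ 14. → (22, 14)
double: tangent at (22, 14): λ = (3·22² + 31)/(2·14) ≡ 7/28. 28⁻¹ ≡ 22 (mod 41) since 28·22 = 616 ≡ 1, so λ ≡ 7·22 ≡ 31.
  x = λ² - 22 - 22 = 961 - 44 ≡ 15; y = λ·(22 - 15) - 14 ≡ 39. → (15, 39)
add Q: (15, 39) + (29, 38). λ = (38 - 39)/(29 - 15) ≡ 40/14 mod 41. 14⁻¹ ≡ 3 (mod 41), so λ ≡ 38.
  x = λ² - 15 - 29 = 1444 - 44 ≡ 6; y = λ·(15 - 6) - 39 ≡ 16. → (6, 16)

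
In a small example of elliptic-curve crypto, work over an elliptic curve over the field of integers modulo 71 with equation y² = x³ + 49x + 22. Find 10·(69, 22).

Write P = (69, 22).
Repeated addition: build up to 10P.
2P: tangent at (69, 22): λ = (3·69² + 49)/(2·22) ≡ 61/44. 44⁻¹ ≡ 21 (mod 71), so λ ≡ 61·21 ≡ 3.
  x = λ² - 69 - 69 = 9 - 138 ≡ 13; y = λ·(69 - 13) - 22 ≡ 4. → (13, 4)
3P: (13, 4) + (69, 22). λ = (22 - 4)/(69 - 13) ≡ 18/56 mod 71. 56⁻¹ ≡ 52 (mod 71), so λ ≡ 13.
  x = λ² - 13 - 69 = 169 - 82 ≡ 16; y = λ·(13 - 16) - 4 ≡ 28. → (16, 28)
4P: (16, 28) + (69, 22). λ = (22 - 28)/(69 - 16) ≡ 65/53 mod 71. 53⁻¹ ≡ 67 (mod 71), so λ ≡ 24.
  x = λ² - 16 - 69 = 576 - 85 ≡ 65; y = λ·(16 - 65) - 28 ≡ 3. → (65, 3)
5P: (65, 3) + (69, 22). λ = (22 - 3)/(69 - 65) ≡ 19/4 mod 71. 4⁻¹ ≡ 18 (mod 71), so λ ≡ 58.
  x = λ² - 65 - 69 = 3364 - 134 ≡ 35; y = λ·(65 - 35) - 3 ≡ 33. → (35, 33)
6P: (35, 33) + (69, 22). λ = (22 - 33)/(69 - 35) ≡ 60/34 mod 71. 34⁻¹ ≡ 23 (mod 71) since 34·23 = 782 ≡ 1, so λ ≡ 31.
  x = λ² - 35 - 69 = 961 - 104 ≡ 5; y = λ·(35 - 5) - 33 ≡ 45. → (5, 45)
7P: (5, 45) + (69, 22). λ = (22 - 45)/(69 - 5) ≡ 48/64 mod 71. 64⁻¹ ≡ 10 (mod 71) since 64·10 = 640 ≡ 1, so λ ≡ 54.
  x = λ² - 5 - 69 = 2916 - 74 ≡ 2; y = λ·(5 - 2) - 45 ≡ 46. → (2, 46)
8P: (2, 46) + (69, 22). λ = (22 - 46)/(69 - 2) ≡ 47/67 mod 71. 67⁻¹ ≡ 53 (mod 71), so λ ≡ 6.
  x = λ² - 2 - 69 = 36 - 71 ≡ 36; y = λ·(2 - 36) - 46 ≡ 34. → (36, 34)
9P: (36, 34) + (69, 22). λ = (22 - 34)/(69 - 36) ≡ 59/33 mod 71. 33⁻¹ ≡ 28 (mod 71) since 33·28 = 924 ≡ 1, so λ ≡ 19.
  x = λ² - 36 - 69 = 361 - 105 ≡ 43; y = λ·(36 - 43) - 34 ≡ 46. → (43, 46)
10P: (43, 46) + (69, 22). λ = (22 - 46)/(69 - 43) ≡ 47/26 mod 71. 26⁻¹ ≡ 41 (mod 71) since 26·41 = 1066 ≡ 1, so λ ≡ 10.
  x = λ² - 43 - 69 = 100 - 112 ≡ 59; y = λ·(43 - 59) - 46 ≡ 7. → (59, 7)

(59, 7)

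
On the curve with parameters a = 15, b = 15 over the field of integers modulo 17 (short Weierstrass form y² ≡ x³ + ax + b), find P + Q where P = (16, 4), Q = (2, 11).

(16, 4) + (2, 11). λ = (11 - 4)/(2 - 16) ≡ 7/3 mod 17. 3⁻¹ ≡ 6 (mod 17) since 3·6 = 18 ≡ 1, so λ ≡ 8.
  x = λ² - 16 - 2 = 64 - 18 ≡ 12; y = λ·(16 - 12) - 4 ≡ 11. → (12, 11)

(12, 11)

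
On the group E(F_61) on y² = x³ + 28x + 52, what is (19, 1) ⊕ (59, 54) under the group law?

(19, 1) + (59, 54). λ = (54 - 1)/(59 - 19) ≡ 53/40 mod 61. 40⁻¹ ≡ 29 (mod 61), so λ ≡ 12.
  x = λ² - 19 - 59 = 144 - 78 ≡ 5; y = λ·(19 - 5) - 1 ≡ 45. → (5, 45)

(5, 45)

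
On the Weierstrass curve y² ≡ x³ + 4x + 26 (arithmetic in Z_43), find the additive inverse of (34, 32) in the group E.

-(34, 32) = (34, -32 mod 43) = (34, 11).

(34, 11)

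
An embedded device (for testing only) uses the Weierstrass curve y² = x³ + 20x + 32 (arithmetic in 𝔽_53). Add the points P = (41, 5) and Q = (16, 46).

(7, 41)

(41, 5) + (16, 46). λ = (46 - 5)/(16 - 41) ≡ 41/28 mod 53. 28⁻¹ ≡ 36 (mod 53), so λ ≡ 45.
  x = λ² - 41 - 16 = 2025 - 57 ≡ 7; y = λ·(41 - 7) - 5 ≡ 41. → (7, 41)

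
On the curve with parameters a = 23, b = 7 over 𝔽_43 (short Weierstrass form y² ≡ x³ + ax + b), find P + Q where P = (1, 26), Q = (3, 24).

(40, 13)

(1, 26) + (3, 24). λ = (24 - 26)/(3 - 1) ≡ 41/2 mod 43. 2⁻¹ ≡ 22 (mod 43) since 2·22 = 44 ≡ 1, so λ ≡ 42.
  x = λ² - 1 - 3 = 1764 - 4 ≡ 40; y = λ·(1 - 40) - 26 ≡ 13. → (40, 13)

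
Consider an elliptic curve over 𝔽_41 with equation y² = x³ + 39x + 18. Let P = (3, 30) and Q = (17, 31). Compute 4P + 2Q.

(17, 10)

First 4P:
Double-and-add on 4 = (100)₂. Start with P = (3, 30) for the leading 1-bit.
double: tangent at (3, 30): λ = (3·3² + 39)/(2·30) ≡ 25/19. 19⁻¹ ≡ 13 (mod 41), so λ ≡ 25·13 ≡ 38.
  x = λ² - 3 - 3 = 1444 - 6 ≡ 3; y = λ·(3 - 3) - 30 ≡ 11. → (3, 11)
double: tangent at (3, 11): λ = (3·3² + 39)/(2·11) ≡ 25/22. 22⁻¹ ≡ 28 (mod 41), so λ ≡ 25·28 ≡ 3.
  x = λ² - 3 - 3 = 9 - 6 ≡ 3; y = λ·(3 - 3) - 11 ≡ 30. → (3, 30)
4P = (3, 30).
Next 2Q:
Repeated addition: build up to 2Q.
2Q: tangent at (17, 31): λ = (3·17² + 39)/(2·31) ≡ 4/21. 21⁻¹ ≡ 2 (mod 41), so λ ≡ 4·2 ≡ 8.
  x = λ² - 17 - 17 = 64 - 34 ≡ 30; y = λ·(17 - 30) - 31 ≡ 29. → (30, 29)
2Q = (30, 29).
Finally 4P + 2Q:
(3, 30) + (30, 29). λ = (29 - 30)/(30 - 3) ≡ 40/27 mod 41. 27⁻¹ ≡ 38 (mod 41) since 27·38 = 1026 ≡ 1, so λ ≡ 3.
  x = λ² - 3 - 30 = 9 - 33 ≡ 17; y = λ·(3 - 17) - 30 ≡ 10. → (17, 10)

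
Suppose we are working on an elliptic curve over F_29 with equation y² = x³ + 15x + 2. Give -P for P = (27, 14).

(27, 15)

-(27, 14) = (27, -14 mod 29) = (27, 15).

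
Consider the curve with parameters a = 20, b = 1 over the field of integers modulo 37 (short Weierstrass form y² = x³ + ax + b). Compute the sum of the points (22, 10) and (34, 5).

(22, 10) + (34, 5). λ = (5 - 10)/(34 - 22) ≡ 32/12 mod 37. 12⁻¹ ≡ 34 (mod 37), so λ ≡ 15.
  x = λ² - 22 - 34 = 225 - 56 ≡ 21; y = λ·(22 - 21) - 10 ≡ 5. → (21, 5)

(21, 5)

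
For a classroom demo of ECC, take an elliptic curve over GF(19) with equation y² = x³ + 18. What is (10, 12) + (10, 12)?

tangent at (10, 12): λ = (3·10² + 0)/(2·12) ≡ 15/5. 5⁻¹ ≡ 4 (mod 19), so λ ≡ 15·4 ≡ 3.
  x = λ² - 10 - 10 = 9 - 20 ≡ 8; y = λ·(10 - 8) - 12 ≡ 13. → (8, 13)

(8, 13)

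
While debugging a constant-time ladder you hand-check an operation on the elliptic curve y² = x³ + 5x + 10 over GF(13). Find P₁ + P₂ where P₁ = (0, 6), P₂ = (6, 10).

(6, 3)

(0, 6) + (6, 10). λ = (10 - 6)/(6 - 0) ≡ 4/6 mod 13. 6⁻¹ ≡ 11 (mod 13), so λ ≡ 5.
  x = λ² - 0 - 6 = 25 - 6 ≡ 6; y = λ·(0 - 6) - 6 ≡ 3. → (6, 3)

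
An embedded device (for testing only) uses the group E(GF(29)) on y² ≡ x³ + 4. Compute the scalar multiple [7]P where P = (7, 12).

Double-and-add on 7 = (111)₂. Start with P = (7, 12) for the leading 1-bit.
double: tangent at (7, 12): λ = (3·7² + 0)/(2·12) ≡ 2/24. 24⁻¹ ≡ 23 (mod 29) since 24·23 = 552 ≡ 1, so λ ≡ 2·23 ≡ 17.
  x = λ² - 7 - 7 = 289 - 14 ≡ 14; y = λ·(7 - 14) - 12 ≡ 14. → (14, 14)
add P: (14, 14) + (7, 12). λ = (12 - 14)/(7 - 14) ≡ 27/22 mod 29. 22⁻¹ ≡ 4 (mod 29), so λ ≡ 21.
  x = λ² - 14 - 7 = 441 - 21 ≡ 14; y = λ·(14 - 14) - 14 ≡ 15. → (14, 15)
double: tangent at (14, 15): λ = (3·14² + 0)/(2·15) ≡ 8/1. 1⁻¹ ≡ 1 (mod 29), so λ ≡ 8·1 ≡ 8.
  x = λ² - 14 - 14 = 64 - 28 ≡ 7; y = λ·(14 - 7) - 15 ≡ 12. → (7, 12)
add P: tangent at (7, 12): λ = (3·7² + 0)/(2·12) ≡ 2/24. 24⁻¹ ≡ 23 (mod 29) since 24·23 = 552 ≡ 1, so λ ≡ 2·23 ≡ 17.
  x = λ² - 7 - 7 = 289 - 14 ≡ 14; y = λ·(7 - 14) - 12 ≡ 14. → (14, 14)

(14, 14)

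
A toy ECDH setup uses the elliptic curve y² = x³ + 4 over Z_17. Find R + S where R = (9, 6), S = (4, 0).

(9, 6) + (4, 0). λ = (0 - 6)/(4 - 9) ≡ 11/12 mod 17. 12⁻¹ ≡ 10 (mod 17) since 12·10 = 120 ≡ 1, so λ ≡ 8.
  x = λ² - 9 - 4 = 64 - 13 ≡ 0; y = λ·(9 - 0) - 6 ≡ 15. → (0, 15)

(0, 15)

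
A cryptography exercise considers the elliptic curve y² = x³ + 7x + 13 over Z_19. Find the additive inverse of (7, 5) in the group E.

(7, 14)

-(7, 5) = (7, -5 mod 19) = (7, 14).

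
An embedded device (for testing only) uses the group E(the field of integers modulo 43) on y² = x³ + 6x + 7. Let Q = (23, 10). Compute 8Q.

Double-and-add on 8 = (1000)₂. Start with Q = (23, 10) for the leading 1-bit.
double: tangent at (23, 10): λ = (3·23² + 6)/(2·10) ≡ 2/20. 20⁻¹ ≡ 28 (mod 43), so λ ≡ 2·28 ≡ 13.
  x = λ² - 23 - 23 = 169 - 46 ≡ 37; y = λ·(23 - 37) - 10 ≡ 23. → (37, 23)
double: tangent at (37, 23): λ = (3·37² + 6)/(2·23) ≡ 28/3. 3⁻¹ ≡ 29 (mod 43) since 3·29 = 87 ≡ 1, so λ ≡ 28·29 ≡ 38.
  x = λ² - 37 - 37 = 1444 - 74 ≡ 37; y = λ·(37 - 37) - 23 ≡ 20. → (37, 20)
double: tangent at (37, 20): λ = (3·37² + 6)/(2·20) ≡ 28/40. 40⁻¹ ≡ 14 (mod 43) since 40·14 = 560 ≡ 1, so λ ≡ 28·14 ≡ 5.
  x = λ² - 37 - 37 = 25 - 74 ≡ 37; y = λ·(37 - 37) - 20 ≡ 23. → (37, 23)

(37, 23)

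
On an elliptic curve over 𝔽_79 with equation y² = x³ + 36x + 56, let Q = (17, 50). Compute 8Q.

(5, 19)

Repeated addition: build up to 8Q.
2Q: tangent at (17, 50): λ = (3·17² + 36)/(2·50) ≡ 34/21. 21⁻¹ ≡ 64 (mod 79) since 21·64 = 1344 ≡ 1, so λ ≡ 34·64 ≡ 43.
  x = λ² - 17 - 17 = 1849 - 34 ≡ 77; y = λ·(17 - 77) - 50 ≡ 56. → (77, 56)
3Q: (77, 56) + (17, 50). λ = (50 - 56)/(17 - 77) ≡ 73/19 mod 79. 19⁻¹ ≡ 25 (mod 79) since 19·25 = 475 ≡ 1, so λ ≡ 8.
  x = λ² - 77 - 17 = 64 - 94 ≡ 49; y = λ·(77 - 49) - 56 ≡ 10. → (49, 10)
4Q: (49, 10) + (17, 50). λ = (50 - 10)/(17 - 49) ≡ 40/47 mod 79. 47⁻¹ ≡ 37 (mod 79) since 47·37 = 1739 ≡ 1, so λ ≡ 58.
  x = λ² - 49 - 17 = 3364 - 66 ≡ 59; y = λ·(49 - 59) - 10 ≡ 42. → (59, 42)
5Q: (59, 42) + (17, 50). λ = (50 - 42)/(17 - 59) ≡ 8/37 mod 79. 37⁻¹ ≡ 47 (mod 79) since 37·47 = 1739 ≡ 1, so λ ≡ 60.
  x = λ² - 59 - 17 = 3600 - 76 ≡ 48; y = λ·(59 - 48) - 42 ≡ 65. → (48, 65)
6Q: (48, 65) + (17, 50). λ = (50 - 65)/(17 - 48) ≡ 64/48 mod 79. 48⁻¹ ≡ 28 (mod 79) since 48·28 = 1344 ≡ 1, so λ ≡ 54.
  x = λ² - 48 - 17 = 2916 - 65 ≡ 7; y = λ·(48 - 7) - 65 ≡ 16. → (7, 16)
7Q: (7, 16) + (17, 50). λ = (50 - 16)/(17 - 7) ≡ 34/10 mod 79. 10⁻¹ ≡ 8 (mod 79) since 10·8 = 80 ≡ 1, so λ ≡ 35.
  x = λ² - 7 - 17 = 1225 - 24 ≡ 16; y = λ·(7 - 16) - 16 ≡ 64. → (16, 64)
8Q: (16, 64) + (17, 50). λ = (50 - 64)/(17 - 16) ≡ 65/1 mod 79. 1⁻¹ ≡ 1 (mod 79), so λ ≡ 65.
  x = λ² - 16 - 17 = 4225 - 33 ≡ 5; y = λ·(16 - 5) - 64 ≡ 19. → (5, 19)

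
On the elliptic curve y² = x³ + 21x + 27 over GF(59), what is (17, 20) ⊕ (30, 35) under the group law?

(17, 20) + (30, 35). λ = (35 - 20)/(30 - 17) ≡ 15/13 mod 59. 13⁻¹ ≡ 50 (mod 59), so λ ≡ 42.
  x = λ² - 17 - 30 = 1764 - 47 ≡ 6; y = λ·(17 - 6) - 20 ≡ 29. → (6, 29)

(6, 29)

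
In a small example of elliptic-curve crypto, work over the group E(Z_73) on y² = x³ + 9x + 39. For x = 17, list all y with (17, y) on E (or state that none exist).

none

x³ + 9x + 39 = 5105 ≡ 68 (mod 73).
68 is a non-residue mod 73; no y exists.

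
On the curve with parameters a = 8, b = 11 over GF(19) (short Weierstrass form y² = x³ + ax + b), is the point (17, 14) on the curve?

y² = 14² ≡ 6; x³ + 8x + 11 = 5060 ≡ 6 (mod 19). 6 = 6.

yes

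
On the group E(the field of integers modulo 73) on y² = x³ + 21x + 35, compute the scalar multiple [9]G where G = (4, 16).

Repeated addition: build up to 9G.
2G: tangent at (4, 16): λ = (3·4² + 21)/(2·16) ≡ 69/32. 32⁻¹ ≡ 16 (mod 73), so λ ≡ 69·16 ≡ 9.
  x = λ² - 4 - 4 = 81 - 8 ≡ 0; y = λ·(4 - 0) - 16 ≡ 20. → (0, 20)
3G: (0, 20) + (4, 16). λ = (16 - 20)/(4 - 0) ≡ 69/4 mod 73. 4⁻¹ ≡ 55 (mod 73), so λ ≡ 72.
  x = λ² - 0 - 4 = 5184 - 4 ≡ 70; y = λ·(0 - 70) - 20 ≡ 50. → (70, 50)
4G: (70, 50) + (4, 16). λ = (16 - 50)/(4 - 70) ≡ 39/7 mod 73. 7⁻¹ ≡ 21 (mod 73) since 7·21 = 147 ≡ 1, so λ ≡ 16.
  x = λ² - 70 - 4 = 256 - 74 ≡ 36; y = λ·(70 - 36) - 50 ≡ 56. → (36, 56)
5G: (36, 56) + (4, 16). λ = (16 - 56)/(4 - 36) ≡ 33/41 mod 73. 41⁻¹ ≡ 57 (mod 73), so λ ≡ 56.
  x = λ² - 36 - 4 = 3136 - 40 ≡ 30; y = λ·(36 - 30) - 56 ≡ 61. → (30, 61)
6G: (30, 61) + (4, 16). λ = (16 - 61)/(4 - 30) ≡ 28/47 mod 73. 47⁻¹ ≡ 14 (mod 73), so λ ≡ 27.
  x = λ² - 30 - 4 = 729 - 34 ≡ 38; y = λ·(30 - 38) - 61 ≡ 15. → (38, 15)
7G: (38, 15) + (4, 16). λ = (16 - 15)/(4 - 38) ≡ 1/39 mod 73. 39⁻¹ ≡ 15 (mod 73) since 39·15 = 585 ≡ 1, so λ ≡ 15.
  x = λ² - 38 - 4 = 225 - 42 ≡ 37; y = λ·(38 - 37) - 15 ≡ 0. → (37, 0)
8G: (37, 0) + (4, 16). λ = (16 - 0)/(4 - 37) ≡ 16/40 mod 73. 40⁻¹ ≡ 42 (mod 73), so λ ≡ 15.
  x = λ² - 37 - 4 = 225 - 41 ≡ 38; y = λ·(37 - 38) - 0 ≡ 58. → (38, 58)
9G: (38, 58) + (4, 16). λ = (16 - 58)/(4 - 38) ≡ 31/39 mod 73. 39⁻¹ ≡ 15 (mod 73), so λ ≡ 27.
  x = λ² - 38 - 4 = 729 - 42 ≡ 30; y = λ·(38 - 30) - 58 ≡ 12. → (30, 12)

(30, 12)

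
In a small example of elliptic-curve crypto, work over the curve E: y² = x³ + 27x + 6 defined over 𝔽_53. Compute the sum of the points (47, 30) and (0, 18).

(10, 2)

(47, 30) + (0, 18). λ = (18 - 30)/(0 - 47) ≡ 41/6 mod 53. 6⁻¹ ≡ 9 (mod 53), so λ ≡ 51.
  x = λ² - 47 - 0 = 2601 - 47 ≡ 10; y = λ·(47 - 10) - 30 ≡ 2. → (10, 2)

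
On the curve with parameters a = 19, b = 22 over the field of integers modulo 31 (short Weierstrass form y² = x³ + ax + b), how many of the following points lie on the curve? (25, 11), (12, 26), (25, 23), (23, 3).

3

(25, 11): 11² ≡ 28, rhs ≡ 2 → off.
(12, 26): 26² ≡ 25, rhs ≡ 25 → on.
(25, 23): 23² ≡ 2, rhs ≡ 2 → on.
(23, 3): 3² ≡ 9, rhs ≡ 9 → on.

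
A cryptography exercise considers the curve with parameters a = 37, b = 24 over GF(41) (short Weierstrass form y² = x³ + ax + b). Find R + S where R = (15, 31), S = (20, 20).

(15, 31) + (20, 20). λ = (20 - 31)/(20 - 15) ≡ 30/5 mod 41. 5⁻¹ ≡ 33 (mod 41) since 5·33 = 165 ≡ 1, so λ ≡ 6.
  x = λ² - 15 - 20 = 36 - 35 ≡ 1; y = λ·(15 - 1) - 31 ≡ 12. → (1, 12)

(1, 12)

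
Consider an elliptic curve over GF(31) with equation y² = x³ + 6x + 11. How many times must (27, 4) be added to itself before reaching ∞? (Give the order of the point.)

8

2P: tangent at (27, 4): λ = (3·27² + 6)/(2·4) ≡ 23/8. 8⁻¹ ≡ 4 (mod 31) since 8·4 = 32 ≡ 1, so λ ≡ 23·4 ≡ 30.
  x = λ² - 27 - 27 = 900 - 54 ≡ 9; y = λ·(27 - 9) - 4 ≡ 9. → (9, 9)
3P: (9, 9) + (27, 4). λ = (4 - 9)/(27 - 9) ≡ 26/18 mod 31. 18⁻¹ ≡ 19 (mod 31), so λ ≡ 29.
  x = λ² - 9 - 27 = 841 - 36 ≡ 30; y = λ·(9 - 30) - 9 ≡ 2. → (30, 2)
4P: (30, 2) + (27, 4). λ = (4 - 2)/(27 - 30) ≡ 2/28 mod 31. 28⁻¹ ≡ 10 (mod 31), so λ ≡ 20.
  x = λ² - 30 - 27 = 400 - 57 ≡ 2; y = λ·(30 - 2) - 2 ≡ 0. → (2, 0)
5P: (2, 0) + (27, 4). λ = (4 - 0)/(27 - 2) ≡ 4/25 mod 31. 25⁻¹ ≡ 5 (mod 31) since 25·5 = 125 ≡ 1, so λ ≡ 20.
  x = λ² - 2 - 27 = 400 - 29 ≡ 30; y = λ·(2 - 30) - 0 ≡ 29. → (30, 29)
6P: (30, 29) + (27, 4). λ = (4 - 29)/(27 - 30) ≡ 6/28 mod 31. 28⁻¹ ≡ 10 (mod 31), so λ ≡ 29.
  x = λ² - 30 - 27 = 841 - 57 ≡ 9; y = λ·(30 - 9) - 29 ≡ 22. → (9, 22)
7P: (9, 22) + (27, 4). λ = (4 - 22)/(27 - 9) ≡ 13/18 mod 31. 18⁻¹ ≡ 19 (mod 31) since 18·19 = 342 ≡ 1, so λ ≡ 30.
  x = λ² - 9 - 27 = 900 - 36 ≡ 27; y = λ·(9 - 27) - 22 ≡ 27. → (27, 27)
8P: (27, 27) + (27, 4): same x and y₁ ≡ -y₂, so the sum is ∞.
8P = ∞, so the order is 8.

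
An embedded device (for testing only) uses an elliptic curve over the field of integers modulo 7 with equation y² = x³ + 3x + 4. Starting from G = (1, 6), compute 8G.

(0, 2)

Double-and-add on 8 = (1000)₂. Start with G = (1, 6) for the leading 1-bit.
double: tangent at (1, 6): λ = (3·1² + 3)/(2·6) ≡ 6/5. 5⁻¹ ≡ 3 (mod 7) since 5·3 = 15 ≡ 1, so λ ≡ 6·3 ≡ 4.
  x = λ² - 1 - 1 = 16 - 2 ≡ 0; y = λ·(1 - 0) - 6 ≡ 5. → (0, 5)
double: tangent at (0, 5): λ = (3·0² + 3)/(2·5) ≡ 3/3. 3⁻¹ ≡ 5 (mod 7), so λ ≡ 3·5 ≡ 1.
  x = λ² - 0 - 0 = 1 - 0 ≡ 1; y = λ·(0 - 1) - 5 ≡ 1. → (1, 1)
double: tangent at (1, 1): λ = (3·1² + 3)/(2·1) ≡ 6/2. 2⁻¹ ≡ 4 (mod 7), so λ ≡ 6·4 ≡ 3.
  x = λ² - 1 - 1 = 9 - 2 ≡ 0; y = λ·(1 - 0) - 1 ≡ 2. → (0, 2)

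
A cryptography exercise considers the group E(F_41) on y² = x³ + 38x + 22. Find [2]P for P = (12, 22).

(7, 37)

tangent at (12, 22): λ = (3·12² + 38)/(2·22) ≡ 19/3. 3⁻¹ ≡ 14 (mod 41) since 3·14 = 42 ≡ 1, so λ ≡ 19·14 ≡ 20.
  x = λ² - 12 - 12 = 400 - 24 ≡ 7; y = λ·(12 - 7) - 22 ≡ 37. → (7, 37)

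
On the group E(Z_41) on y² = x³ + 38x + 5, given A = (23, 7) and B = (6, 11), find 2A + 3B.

First 2A:
Repeated addition: build up to 2A.
2A: tangent at (23, 7): λ = (3·23² + 38)/(2·7) ≡ 26/14. 14⁻¹ ≡ 3 (mod 41) since 14·3 = 42 ≡ 1, so λ ≡ 26·3 ≡ 37.
  x = λ² - 23 - 23 = 1369 - 46 ≡ 11; y = λ·(23 - 11) - 7 ≡ 27. → (11, 27)
2A = (11, 27).
Next 3B:
Repeated addition: build up to 3B.
2B: tangent at (6, 11): λ = (3·6² + 38)/(2·11) ≡ 23/22. 22⁻¹ ≡ 28 (mod 41), so λ ≡ 23·28 ≡ 29.
  x = λ² - 6 - 6 = 841 - 12 ≡ 9; y = λ·(6 - 9) - 11 ≡ 25. → (9, 25)
3B: (9, 25) + (6, 11). λ = (11 - 25)/(6 - 9) ≡ 27/38 mod 41. 38⁻¹ ≡ 27 (mod 41), so λ ≡ 32.
  x = λ² - 9 - 6 = 1024 - 15 ≡ 25; y = λ·(9 - 25) - 25 ≡ 37. → (25, 37)
3B = (25, 37).
Finally 2A + 3B:
(11, 27) + (25, 37). λ = (37 - 27)/(25 - 11) ≡ 10/14 mod 41. 14⁻¹ ≡ 3 (mod 41) since 14·3 = 42 ≡ 1, so λ ≡ 30.
  x = λ² - 11 - 25 = 900 - 36 ≡ 3; y = λ·(11 - 3) - 27 ≡ 8. → (3, 8)

(3, 8)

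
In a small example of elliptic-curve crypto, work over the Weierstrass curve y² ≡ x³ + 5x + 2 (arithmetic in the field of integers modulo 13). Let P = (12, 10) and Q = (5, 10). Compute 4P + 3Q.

(9, 3)

First 4P:
Double-and-add on 4 = (100)₂. Start with P = (12, 10) for the leading 1-bit.
double: tangent at (12, 10): λ = (3·12² + 5)/(2·10) ≡ 8/7. 7⁻¹ ≡ 2 (mod 13) since 7·2 = 14 ≡ 1, so λ ≡ 8·2 ≡ 3.
  x = λ² - 12 - 12 = 9 - 24 ≡ 11; y = λ·(12 - 11) - 10 ≡ 6. → (11, 6)
double: tangent at (11, 6): λ = (3·11² + 5)/(2·6) ≡ 4/12. 12⁻¹ ≡ 12 (mod 13), so λ ≡ 4·12 ≡ 9.
  x = λ² - 11 - 11 = 81 - 22 ≡ 7; y = λ·(11 - 7) - 6 ≡ 4. → (7, 4)
4P = (7, 4).
Next 3Q:
Repeated addition: build up to 3Q.
2Q: tangent at (5, 10): λ = (3·5² + 5)/(2·10) ≡ 2/7. 7⁻¹ ≡ 2 (mod 13), so λ ≡ 2·2 ≡ 4.
  x = λ² - 5 - 5 = 16 - 10 ≡ 6; y = λ·(5 - 6) - 10 ≡ 12. → (6, 12)
3Q: (6, 12) + (5, 10). λ = (10 - 12)/(5 - 6) ≡ 11/12 mod 13. 12⁻¹ ≡ 12 (mod 13) since 12·12 = 144 ≡ 1, so λ ≡ 2.
  x = λ² - 6 - 5 = 4 - 11 ≡ 6; y = λ·(6 - 6) - 12 ≡ 1. → (6, 1)
3Q = (6, 1).
Finally 4P + 3Q:
(7, 4) + (6, 1). λ = (1 - 4)/(6 - 7) ≡ 10/12 mod 13. 12⁻¹ ≡ 12 (mod 13), so λ ≡ 3.
  x = λ² - 7 - 6 = 9 - 13 ≡ 9; y = λ·(7 - 9) - 4 ≡ 3. → (9, 3)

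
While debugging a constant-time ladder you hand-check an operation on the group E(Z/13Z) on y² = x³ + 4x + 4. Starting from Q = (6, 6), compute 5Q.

Repeated addition: build up to 5Q.
2Q: tangent at (6, 6): λ = (3·6² + 4)/(2·6) ≡ 8/12. 12⁻¹ ≡ 12 (mod 13), so λ ≡ 8·12 ≡ 5.
  x = λ² - 6 - 6 = 25 - 12 ≡ 0; y = λ·(6 - 0) - 6 ≡ 11. → (0, 11)
3Q: (0, 11) + (6, 6). λ = (6 - 11)/(6 - 0) ≡ 8/6 mod 13. 6⁻¹ ≡ 11 (mod 13), so λ ≡ 10.
  x = λ² - 0 - 6 = 100 - 6 ≡ 3; y = λ·(0 - 3) - 11 ≡ 11. → (3, 11)
4Q: (3, 11) + (6, 6). λ = (6 - 11)/(6 - 3) ≡ 8/3 mod 13. 3⁻¹ ≡ 9 (mod 13), so λ ≡ 7.
  x = λ² - 3 - 6 = 49 - 9 ≡ 1; y = λ·(3 - 1) - 11 ≡ 3. → (1, 3)
5Q: (1, 3) + (6, 6). λ = (6 - 3)/(6 - 1) ≡ 3/5 mod 13. 5⁻¹ ≡ 8 (mod 13), so λ ≡ 11.
  x = λ² - 1 - 6 = 121 - 7 ≡ 10; y = λ·(1 - 10) - 3 ≡ 2. → (10, 2)

(10, 2)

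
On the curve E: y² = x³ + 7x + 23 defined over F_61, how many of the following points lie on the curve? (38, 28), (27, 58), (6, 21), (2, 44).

(38, 28): 28² ≡ 52, rhs ≡ 17 → off.
(27, 58): 58² ≡ 9, rhs ≡ 9 → on.
(6, 21): 21² ≡ 14, rhs ≡ 37 → off.
(2, 44): 44² ≡ 45, rhs ≡ 45 → on.

2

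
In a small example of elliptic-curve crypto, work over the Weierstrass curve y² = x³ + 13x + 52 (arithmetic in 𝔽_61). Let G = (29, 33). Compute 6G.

(41, 24)

Repeated addition: build up to 6G.
2G: tangent at (29, 33): λ = (3·29² + 13)/(2·33) ≡ 35/5. 5⁻¹ ≡ 49 (mod 61), so λ ≡ 35·49 ≡ 7.
  x = λ² - 29 - 29 = 49 - 58 ≡ 52; y = λ·(29 - 52) - 33 ≡ 50. → (52, 50)
3G: (52, 50) + (29, 33). λ = (33 - 50)/(29 - 52) ≡ 44/38 mod 61. 38⁻¹ ≡ 53 (mod 61), so λ ≡ 14.
  x = λ² - 52 - 29 = 196 - 81 ≡ 54; y = λ·(52 - 54) - 50 ≡ 44. → (54, 44)
4G: (54, 44) + (29, 33). λ = (33 - 44)/(29 - 54) ≡ 50/36 mod 61. 36⁻¹ ≡ 39 (mod 61), so λ ≡ 59.
  x = λ² - 54 - 29 = 3481 - 83 ≡ 43; y = λ·(54 - 43) - 44 ≡ 56. → (43, 56)
5G: (43, 56) + (29, 33). λ = (33 - 56)/(29 - 43) ≡ 38/47 mod 61. 47⁻¹ ≡ 13 (mod 61) since 47·13 = 611 ≡ 1, so λ ≡ 6.
  x = λ² - 43 - 29 = 36 - 72 ≡ 25; y = λ·(43 - 25) - 56 ≡ 52. → (25, 52)
6G: (25, 52) + (29, 33). λ = (33 - 52)/(29 - 25) ≡ 42/4 mod 61. 4⁻¹ ≡ 46 (mod 61) since 4·46 = 184 ≡ 1, so λ ≡ 41.
  x = λ² - 25 - 29 = 1681 - 54 ≡ 41; y = λ·(25 - 41) - 52 ≡ 24. → (41, 24)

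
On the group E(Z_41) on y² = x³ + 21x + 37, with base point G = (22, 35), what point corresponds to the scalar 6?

Repeated addition: build up to 6G.
2G: tangent at (22, 35): λ = (3·22² + 21)/(2·35) ≡ 38/29. 29⁻¹ ≡ 17 (mod 41) since 29·17 = 493 ≡ 1, so λ ≡ 38·17 ≡ 31.
  x = λ² - 22 - 22 = 961 - 44 ≡ 15; y = λ·(22 - 15) - 35 ≡ 18. → (15, 18)
3G: (15, 18) + (22, 35). λ = (35 - 18)/(22 - 15) ≡ 17/7 mod 41. 7⁻¹ ≡ 6 (mod 41) since 7·6 = 42 ≡ 1, so λ ≡ 20.
  x = λ² - 15 - 22 = 400 - 37 ≡ 35; y = λ·(15 - 35) - 18 ≡ 33. → (35, 33)
4G: (35, 33) + (22, 35). λ = (35 - 33)/(22 - 35) ≡ 2/28 mod 41. 28⁻¹ ≡ 22 (mod 41), so λ ≡ 3.
  x = λ² - 35 - 22 = 9 - 57 ≡ 34; y = λ·(35 - 34) - 33 ≡ 11. → (34, 11)
5G: (34, 11) + (22, 35). λ = (35 - 11)/(22 - 34) ≡ 24/29 mod 41. 29⁻¹ ≡ 17 (mod 41), so λ ≡ 39.
  x = λ² - 34 - 22 = 1521 - 56 ≡ 30; y = λ·(34 - 30) - 11 ≡ 22. → (30, 22)
6G: (30, 22) + (22, 35). λ = (35 - 22)/(22 - 30) ≡ 13/33 mod 41. 33⁻¹ ≡ 5 (mod 41), so λ ≡ 24.
  x = λ² - 30 - 22 = 576 - 52 ≡ 32; y = λ·(30 - 32) - 22 ≡ 12. → (32, 12)

(32, 12)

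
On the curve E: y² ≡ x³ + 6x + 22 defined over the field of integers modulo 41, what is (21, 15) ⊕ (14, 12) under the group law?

(2, 40)

(21, 15) + (14, 12). λ = (12 - 15)/(14 - 21) ≡ 38/34 mod 41. 34⁻¹ ≡ 35 (mod 41), so λ ≡ 18.
  x = λ² - 21 - 14 = 324 - 35 ≡ 2; y = λ·(21 - 2) - 15 ≡ 40. → (2, 40)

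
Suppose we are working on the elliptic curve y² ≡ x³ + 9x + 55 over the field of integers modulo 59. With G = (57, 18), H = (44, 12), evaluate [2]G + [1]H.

First 2G:
Repeated addition: build up to 2G.
2G: tangent at (57, 18): λ = (3·57² + 9)/(2·18) ≡ 21/36. 36⁻¹ ≡ 41 (mod 59), so λ ≡ 21·41 ≡ 35.
  x = λ² - 57 - 57 = 1225 - 114 ≡ 49; y = λ·(57 - 49) - 18 ≡ 26. → (49, 26)
2G = (49, 26).
Finally 2G + H:
(49, 26) + (44, 12). λ = (12 - 26)/(44 - 49) ≡ 45/54 mod 59. 54⁻¹ ≡ 47 (mod 59), so λ ≡ 50.
  x = λ² - 49 - 44 = 2500 - 93 ≡ 47; y = λ·(49 - 47) - 26 ≡ 15. → (47, 15)

(47, 15)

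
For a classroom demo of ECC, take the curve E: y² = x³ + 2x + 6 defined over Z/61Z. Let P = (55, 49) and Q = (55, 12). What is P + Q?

The two points share x = 55 and their y-coordinates satisfy 49 + 12 ≡ 0 (mod 61), so they are inverses. Their sum is the point at infinity.

O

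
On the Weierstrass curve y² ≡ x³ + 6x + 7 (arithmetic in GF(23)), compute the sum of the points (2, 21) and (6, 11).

(2, 21) + (6, 11). λ = (11 - 21)/(6 - 2) ≡ 13/4 mod 23. 4⁻¹ ≡ 6 (mod 23), so λ ≡ 9.
  x = λ² - 2 - 6 = 81 - 8 ≡ 4; y = λ·(2 - 4) - 21 ≡ 7. → (4, 7)

(4, 7)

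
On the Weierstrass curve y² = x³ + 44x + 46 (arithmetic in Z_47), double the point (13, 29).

(29, 7)

tangent at (13, 29): λ = (3·13² + 44)/(2·29) ≡ 34/11. 11⁻¹ ≡ 30 (mod 47), so λ ≡ 34·30 ≡ 33.
  x = λ² - 13 - 13 = 1089 - 26 ≡ 29; y = λ·(13 - 29) - 29 ≡ 7. → (29, 7)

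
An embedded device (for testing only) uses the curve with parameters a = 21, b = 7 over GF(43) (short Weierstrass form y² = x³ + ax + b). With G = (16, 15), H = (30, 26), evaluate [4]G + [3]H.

(37, 40)

First 4G:
Repeated addition: build up to 4G.
2G: tangent at (16, 15): λ = (3·16² + 21)/(2·15) ≡ 15/30. 30⁻¹ ≡ 33 (mod 43), so λ ≡ 15·33 ≡ 22.
  x = λ² - 16 - 16 = 484 - 32 ≡ 22; y = λ·(16 - 22) - 15 ≡ 25. → (22, 25)
3G: (22, 25) + (16, 15). λ = (15 - 25)/(16 - 22) ≡ 33/37 mod 43. 37⁻¹ ≡ 7 (mod 43), so λ ≡ 16.
  x = λ² - 22 - 16 = 256 - 38 ≡ 3; y = λ·(22 - 3) - 25 ≡ 21. → (3, 21)
4G: (3, 21) + (16, 15). λ = (15 - 21)/(16 - 3) ≡ 37/13 mod 43. 13⁻¹ ≡ 10 (mod 43), so λ ≡ 26.
  x = λ² - 3 - 16 = 676 - 19 ≡ 12; y = λ·(3 - 12) - 21 ≡ 3. → (12, 3)
4G = (12, 3).
Next 3H:
Repeated addition: build up to 3H.
2H: tangent at (30, 26): λ = (3·30² + 21)/(2·26) ≡ 12/9. 9⁻¹ ≡ 24 (mod 43) since 9·24 = 216 ≡ 1, so λ ≡ 12·24 ≡ 30.
  x = λ² - 30 - 30 = 900 - 60 ≡ 23; y = λ·(30 - 23) - 26 ≡ 12. → (23, 12)
3H: (23, 12) + (30, 26). λ = (26 - 12)/(30 - 23) ≡ 14/7 mod 43. 7⁻¹ ≡ 37 (mod 43), so λ ≡ 2.
  x = λ² - 23 - 30 = 4 - 53 ≡ 37; y = λ·(23 - 37) - 12 ≡ 3. → (37, 3)
3H = (37, 3).
Finally 4G + 3H:
(12, 3) + (37, 3). λ = (3 - 3)/(37 - 12) ≡ 0/25 mod 43. 25⁻¹ ≡ 31 (mod 43) since 25·31 = 775 ≡ 1, so λ ≡ 0.
  x = λ² - 12 - 37 = 0 - 49 ≡ 37; y = λ·(12 - 37) - 3 ≡ 40. → (37, 40)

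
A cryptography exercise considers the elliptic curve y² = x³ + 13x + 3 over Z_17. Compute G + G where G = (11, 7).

tangent at (11, 7): λ = (3·11² + 13)/(2·7) ≡ 2/14. 14⁻¹ ≡ 11 (mod 17) since 14·11 = 154 ≡ 1, so λ ≡ 2·11 ≡ 5.
  x = λ² - 11 - 11 = 25 - 22 ≡ 3; y = λ·(11 - 3) - 7 ≡ 16. → (3, 16)

(3, 16)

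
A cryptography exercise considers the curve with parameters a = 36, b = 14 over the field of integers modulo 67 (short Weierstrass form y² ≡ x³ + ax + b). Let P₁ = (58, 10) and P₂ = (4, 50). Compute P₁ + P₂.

(58, 10) + (4, 50). λ = (50 - 10)/(4 - 58) ≡ 40/13 mod 67. 13⁻¹ ≡ 31 (mod 67), so λ ≡ 34.
  x = λ² - 58 - 4 = 1156 - 62 ≡ 22; y = λ·(58 - 22) - 10 ≡ 8. → (22, 8)

(22, 8)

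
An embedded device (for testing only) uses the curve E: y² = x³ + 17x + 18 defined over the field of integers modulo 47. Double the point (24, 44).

(0, 26)

tangent at (24, 44): λ = (3·24² + 17)/(2·44) ≡ 6/41. 41⁻¹ ≡ 39 (mod 47) since 41·39 = 1599 ≡ 1, so λ ≡ 6·39 ≡ 46.
  x = λ² - 24 - 24 = 2116 - 48 ≡ 0; y = λ·(24 - 0) - 44 ≡ 26. → (0, 26)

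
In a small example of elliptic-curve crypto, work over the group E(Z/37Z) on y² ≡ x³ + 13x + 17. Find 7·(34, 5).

Write P = (34, 5).
Repeated addition: build up to 7P.
2P: tangent at (34, 5): λ = (3·34² + 13)/(2·5) ≡ 3/10. 10⁻¹ ≡ 26 (mod 37) since 10·26 = 260 ≡ 1, so λ ≡ 3·26 ≡ 4.
  x = λ² - 34 - 34 = 16 - 68 ≡ 22; y = λ·(34 - 22) - 5 ≡ 6. → (22, 6)
3P: (22, 6) + (34, 5). λ = (5 - 6)/(34 - 22) ≡ 36/12 mod 37. 12⁻¹ ≡ 34 (mod 37), so λ ≡ 3.
  x = λ² - 22 - 34 = 9 - 56 ≡ 27; y = λ·(22 - 27) - 6 ≡ 16. → (27, 16)
4P: (27, 16) + (34, 5). λ = (5 - 16)/(34 - 27) ≡ 26/7 mod 37. 7⁻¹ ≡ 16 (mod 37), so λ ≡ 9.
  x = λ² - 27 - 34 = 81 - 61 ≡ 20; y = λ·(27 - 20) - 16 ≡ 10. → (20, 10)
5P: (20, 10) + (34, 5). λ = (5 - 10)/(34 - 20) ≡ 32/14 mod 37. 14⁻¹ ≡ 8 (mod 37), so λ ≡ 34.
  x = λ² - 20 - 34 = 1156 - 54 ≡ 29; y = λ·(20 - 29) - 10 ≡ 17. → (29, 17)
6P: (29, 17) + (34, 5). λ = (5 - 17)/(34 - 29) ≡ 25/5 mod 37. 5⁻¹ ≡ 15 (mod 37) since 5·15 = 75 ≡ 1, so λ ≡ 5.
  x = λ² - 29 - 34 = 25 - 63 ≡ 36; y = λ·(29 - 36) - 17 ≡ 22. → (36, 22)
7P: (36, 22) + (34, 5). λ = (5 - 22)/(34 - 36) ≡ 20/35 mod 37. 35⁻¹ ≡ 18 (mod 37), so λ ≡ 27.
  x = λ² - 36 - 34 = 729 - 70 ≡ 30; y = λ·(36 - 30) - 22 ≡ 29. → (30, 29)

(30, 29)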